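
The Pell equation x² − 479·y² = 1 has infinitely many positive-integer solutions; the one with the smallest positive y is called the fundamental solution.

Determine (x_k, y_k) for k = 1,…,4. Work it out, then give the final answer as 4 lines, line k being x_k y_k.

√479 → a₀=21, period (1,7,1,3,2,21,2,3,1,7,1,42); ℓ=12 even so k=11
i=0: a=21 ⇒ p=21, q=1
…
i=5: a=2 ⇒ p=1729, q=79
…
i=9: a=1 ⇒ p=340591, q=15562
i=10: a=7 ⇒ p=2648849, q=121029
i=11: a=1 ⇒ p=2989440, q=136591
→ (2989440, 136591).  Check: 2989440²=8936751513600, 479·136591²=8936751513599, difference 1.
k=2:  x_2 = 2989440·2989440+479·136591·136591 = 17873503027199,  y_2 = 2989440·136591+136591·2989440 = 816661198080
k=3:  x_3 = 2989440·17873503027199+479·136591·816661198080 = 106863529779256567680,  y_3 = 2989440·816661198080+136591·17873503027199 = 4882719303976413809
k=4:  x_4 = 2989440·106863529779256567680+479·136591·4882719303976413809 = 638924220926583633867571201,  y_4 = 2989440·4882719303976413809+136591·106863529779256567680 = 29193192792157684333155840

2989440 136591
17873503027199 816661198080
106863529779256567680 4882719303976413809
638924220926583633867571201 29193192792157684333155840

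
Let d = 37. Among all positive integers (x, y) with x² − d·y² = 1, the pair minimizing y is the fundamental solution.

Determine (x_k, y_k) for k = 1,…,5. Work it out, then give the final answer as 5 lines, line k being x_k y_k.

73 12
10657 1752
1555849 255780
227143297 37342128
33161365513 5451694908

d=37: √d = [6; 12] (ℓ=1, odd), read p_1/q_1
k=0  a_k=6  p_k/q_k = 6/1
k=1  a_k=12  p_k/q_k = 73/12
→ (73, 12).  Check: 73²=5329, 37·12²=5328, difference 1.
(73+12√37)^2 = 10657 + 1752√37
(73+12√37)^3 = 1555849 + 255780√37
(73+12√37)^4 = 227143297 + 37342128√37
(73+12√37)^5 = 33161365513 + 5451694908√37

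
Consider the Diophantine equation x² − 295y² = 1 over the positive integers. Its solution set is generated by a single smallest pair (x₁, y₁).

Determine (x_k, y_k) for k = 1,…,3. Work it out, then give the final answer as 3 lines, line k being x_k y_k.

√295 → a₀=17, period (5,1,2,3,2,6,2,3,2,1,5,34); ℓ=12 even so k=11
a_0=17:  p_0=17·1+0=17,  q_0=17·0+1=1
…
a_2=1:  p_2=1·86+17=103,  q_2=1·5+1=6
a_3=2:  p_3=2·103+86=292,  q_3=2·6+5=17
…
a_5=2:  p_5=2·979+292=2250,  q_5=2·57+17=131
a_6=6:  p_6=6·2250+979=14479,  q_6=6·131+57=843
…
a_9=2:  p_9=2·108103+31208=247414,  q_9=2·6294+1817=14405
a_10=1:  p_10=1·247414+108103=355517,  q_10=1·14405+6294=20699
a_11=5:  p_11=5·355517+247414=2024999,  q_11=5·20699+14405=117900
→ (2024999, 117900).  Check: 2024999²=4100620950001, 295·117900²=4100620950000, difference 1.
(2024999+117900√295)^2 = 8201241900001 + 477494764200√295
(2024999+117900√295)^3 = 33215013292518224999 + 1933852840020353700√295

2024999 117900
8201241900001 477494764200
33215013292518224999 1933852840020353700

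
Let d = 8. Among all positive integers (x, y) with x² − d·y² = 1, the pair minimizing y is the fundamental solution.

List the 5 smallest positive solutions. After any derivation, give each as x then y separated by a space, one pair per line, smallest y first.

3 1
17 6
99 35
577 204
3363 1189

√8 → a₀=2, period (1,4); ℓ=2 even so k=1
k=0  a_k=2  p_k/q_k = 2/1
k=1  a_k=1  p_k/q_k = 3/1
fundamental: x₁=3, y₁=1  (since 9 − 8·1 = 1)
(3+1√8)^2 = 17 + 6√8
(3+1√8)^3 = 99 + 35√8
(3+1√8)^4 = 577 + 204√8
(3+1√8)^5 = 3363 + 1189√8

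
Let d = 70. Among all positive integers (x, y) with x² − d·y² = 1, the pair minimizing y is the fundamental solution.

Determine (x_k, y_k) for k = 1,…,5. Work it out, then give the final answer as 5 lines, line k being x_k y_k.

251 30
126001 15060
63252251 7560090
31752504001 3795150120
15939693756251 1905157800150

[8; 2,1,2,1,2,16] for √70; ℓ=6 ⇒ convergent index 5
i=0: a=8 ⇒ p=8, q=1
i=1: a=2 ⇒ p=17, q=2
…
i=4: a=1 ⇒ p=92, q=11
i=5: a=2 ⇒ p=251, q=30
→ (251, 30).  Check: 251²=63001, 70·30²=63000, difference 1.
(251+30√70)^2 = 126001 + 15060√70
(251+30√70)^3 = 63252251 + 7560090√70
(251+30√70)^4 = 31752504001 + 3795150120√70
(251+30√70)^5 = 15939693756251 + 1905157800150√70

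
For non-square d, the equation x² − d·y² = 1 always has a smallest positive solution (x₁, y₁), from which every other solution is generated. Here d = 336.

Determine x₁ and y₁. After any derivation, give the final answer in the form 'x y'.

[18; 3,36] for √336; ℓ=2 ⇒ convergent index 1
step 0: (18, 1)  from 18·(1,0) + (0,1)
step 1: (55, 3)  from 3·(18,1) + (1,0)
→ (55, 3).  Check: 55²=3025, 336·3²=3024, difference 1.

55 3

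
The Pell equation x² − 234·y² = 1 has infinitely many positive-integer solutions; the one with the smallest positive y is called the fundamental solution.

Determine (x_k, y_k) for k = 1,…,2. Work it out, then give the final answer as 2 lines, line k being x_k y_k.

5201 340
54100801 3536680

√234 → a₀=15, period (3,2,1,2,1,2,3,30); ℓ=8 even so k=7
a_0=15:  p_0=15·1+0=15,  q_0=15·0+1=1
…
a_2=2:  p_2=2·46+15=107,  q_2=2·3+1=7
a_3=1:  p_3=1·107+46=153,  q_3=1·7+3=10
a_4=2:  p_4=2·153+107=413,  q_4=2·10+7=27
a_5=1:  p_5=1·413+153=566,  q_5=1·27+10=37
a_6=2:  p_6=2·566+413=1545,  q_6=2·37+27=101
a_7=3:  p_7=3·1545+566=5201,  q_7=3·101+37=340
fundamental: x₁=5201, y₁=340  (since 27050401 − 234·115600 = 1)
(x_2, y_2) = (5201·5201 + 234·340·340, 5201·340 + 340·5201) = (54100801, 3536680)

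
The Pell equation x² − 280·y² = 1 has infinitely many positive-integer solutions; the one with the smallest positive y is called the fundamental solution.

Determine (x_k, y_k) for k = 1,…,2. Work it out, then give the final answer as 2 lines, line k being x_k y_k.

[16; 1,2,1,2,1,32] for √280; ℓ=6 ⇒ convergent index 5
k=0  a_k=16  p_k/q_k = 16/1
…
k=2  a_k=2  p_k/q_k = 50/3
…
k=4  a_k=2  p_k/q_k = 184/11
k=5  a_k=1  p_k/q_k = 251/15
→ (251, 15).  Check: 251²=63001, 280·15²=63000, difference 1.
(x_2, y_2) = (251·251 + 280·15·15, 251·15 + 15·251) = (126001, 7530)

251 15
126001 7530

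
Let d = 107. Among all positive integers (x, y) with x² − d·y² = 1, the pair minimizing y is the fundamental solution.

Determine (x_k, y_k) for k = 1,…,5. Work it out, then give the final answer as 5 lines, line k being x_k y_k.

d=107: √d = [10; 2,1,9,1,2,20] (ℓ=6, even), read p_5/q_5
a_0=10:  p_0=10·1+0=10,  q_0=10·0+1=1
a_1=2:  p_1=2·10+1=21,  q_1=2·1+0=2
a_2=1:  p_2=1·21+10=31,  q_2=1·2+1=3
…
a_4=1:  p_4=1·300+31=331,  q_4=1·29+3=32
a_5=2:  p_5=2·331+300=962,  q_5=2·32+29=93
(x₁, y₁) = (962, 93);  962² − 107·93² = 1 ✓
(x_2, y_2) = (962·962 + 107·93·93, 962·93 + 93·962) = (1850887, 178932)
(x_3, y_3) = (962·1850887 + 107·93·178932, 962·178932 + 93·1850887) = (3561105626, 344265075)
(x_4, y_4) = (962·3561105626 + 107·93·344265075, 962·344265075 + 93·3561105626) = (6851565373537, 662365825368)
(x_5, y_5) = (962·6851565373537 + 107·93·662365825368, 962·662365825368 + 93·6851565373537) = (13182408217579562, 1274391503742957)

962 93
1850887 178932
3561105626 344265075
6851565373537 662365825368
13182408217579562 1274391503742957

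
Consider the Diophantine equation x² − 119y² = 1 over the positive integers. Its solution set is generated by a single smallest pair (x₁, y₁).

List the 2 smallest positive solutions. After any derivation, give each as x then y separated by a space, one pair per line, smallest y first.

120 11
28799 2640

√119 = [10; 1,9,1,20, …], period ℓ=4 (even) → k=3
i=0: a=10 ⇒ p=10, q=1
…
i=2: a=9 ⇒ p=109, q=10
i=3: a=1 ⇒ p=120, q=11
(x₁, y₁) = (120, 11);  120² − 119·11² = 1 ✓
k=2:  x_2 = 120·120+119·11·11 = 28799,  y_2 = 120·11+11·120 = 2640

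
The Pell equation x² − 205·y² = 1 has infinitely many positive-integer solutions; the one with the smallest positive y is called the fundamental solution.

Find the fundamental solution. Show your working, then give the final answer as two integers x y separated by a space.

39689 2772

√205 → a₀=14, period (3,6,1,4,1,6,3,28); ℓ=8 even so k=7
k=0  a_k=14  p_k/q_k = 14/1
k=1  a_k=3  p_k/q_k = 43/3
k=2  a_k=6  p_k/q_k = 272/19
k=3  a_k=1  p_k/q_k = 315/22
k=4  a_k=4  p_k/q_k = 1532/107
k=5  a_k=1  p_k/q_k = 1847/129
k=6  a_k=6  p_k/q_k = 12614/881
k=7  a_k=3  p_k/q_k = 39689/2772
→ (39689, 2772).  Check: 39689²=1575216721, 205·2772²=1575216720, difference 1.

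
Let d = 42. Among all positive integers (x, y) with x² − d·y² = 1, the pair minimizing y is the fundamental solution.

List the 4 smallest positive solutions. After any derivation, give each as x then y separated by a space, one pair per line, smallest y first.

d=42: √d = [6; 2,12] (ℓ=2, even), read p_1/q_1
k=0  a_k=6  p_k/q_k = 6/1
k=1  a_k=2  p_k/q_k = 13/2
fundamental: x₁=13, y₁=2  (since 169 − 42·4 = 1)
(13+2√42)^2 = 337 + 52√42
(13+2√42)^3 = 8749 + 1350√42
(13+2√42)^4 = 227137 + 35048√42

13 2
337 52
8749 1350
227137 35048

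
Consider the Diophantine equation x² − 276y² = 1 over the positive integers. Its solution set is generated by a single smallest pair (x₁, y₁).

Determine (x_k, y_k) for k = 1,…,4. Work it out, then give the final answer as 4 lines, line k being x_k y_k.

√276 = [16; 1,1,1,1,2,2,2,1,1,1,1,32, …], period ℓ=12 (even) → k=11
step 0: (16, 1)  from 16·(1,0) + (0,1)
…
step 3: (50, 3)  from 1·(33,2) + (17,1)
…
step 5: (216, 13)  from 2·(83,5) + (50,3)
…
step 9: (3007, 181)  from 1·(1761,106) + (1246,75)
step 10: (4768, 287)  from 1·(3007,181) + (1761,106)
step 11: (7775, 468)  from 1·(4768,287) + (3007,181)
(x₁, y₁) = (7775, 468);  7775² − 276·468² = 1 ✓
k=2:  x_2 = 7775·7775+276·468·468 = 120901249,  y_2 = 7775·468+468·7775 = 7277400
k=3:  x_3 = 7775·120901249+276·468·7277400 = 1880014414175,  y_3 = 7775·7277400+468·120901249 = 113163569532
k=4:  x_4 = 7775·1880014414175+276·468·113163569532 = 29234224019520001,  y_4 = 7775·113163569532+468·1880014414175 = 1759693498945200

7775 468
120901249 7277400
1880014414175 113163569532
29234224019520001 1759693498945200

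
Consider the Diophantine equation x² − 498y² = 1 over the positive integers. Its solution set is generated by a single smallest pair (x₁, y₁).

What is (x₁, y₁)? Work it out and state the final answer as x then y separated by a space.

d=498: √d = [22; 3,6,22,6,3,44] (ℓ=6, even), read p_5/q_5
step 0: (22, 1)  from 22·(1,0) + (0,1)
step 1: (67, 3)  from 3·(22,1) + (1,0)
…
step 3: (9395, 421)  from 22·(424,19) + (67,3)
step 4: (56794, 2545)  from 6·(9395,421) + (424,19)
step 5: (179777, 8056)  from 3·(56794,2545) + (9395,421)
(x₁, y₁) = (179777, 8056);  179777² − 498·8056² = 1 ✓

179777 8056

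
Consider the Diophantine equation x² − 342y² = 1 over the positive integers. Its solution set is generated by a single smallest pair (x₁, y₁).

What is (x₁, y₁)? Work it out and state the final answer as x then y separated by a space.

[18; 2,36] for √342; ℓ=2 ⇒ convergent index 1
step 0: (18, 1)  from 18·(1,0) + (0,1)
step 1: (37, 2)  from 2·(18,1) + (1,0)
fundamental: x₁=37, y₁=2  (since 1369 − 342·4 = 1)

37 2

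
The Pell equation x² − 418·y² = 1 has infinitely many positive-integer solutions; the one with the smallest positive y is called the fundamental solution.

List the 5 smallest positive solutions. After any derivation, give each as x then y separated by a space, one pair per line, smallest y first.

√418 → a₀=20, period (2,4,20,4,2,40); ℓ=6 even so k=5
a_0=20:  p_0=20·1+0=20,  q_0=20·0+1=1
…
a_4=4:  p_4=4·3721+184=15068,  q_4=4·182+9=737
a_5=2:  p_5=2·15068+3721=33857,  q_5=2·737+182=1656
fundamental: x₁=33857, y₁=1656  (since 1146296449 − 418·2742336 = 1)
(x_2, y_2) = (33857·33857 + 418·1656·1656, 33857·1656 + 1656·33857) = (2292592897, 112134384)
(x_3, y_3) = (33857·2292592897 + 418·1656·112134384, 33857·112134384 + 1656·2292592897) = (155240635393601, 7593067676520)
(x_4, y_4) = (33857·155240635393601 + 418·1656·7593067676520, 33857·7593067676520 + 1656·155240635393601) = (10511964382749705217, 514156984535740896)
(x_5, y_5) = (33857·10511964382749705217 + 418·1656·514156984535740896, 33857·514156984535740896 + 1656·10511964382749705217) = (711807156058272903670337, 34815626043260091355224)

33857 1656
2292592897 112134384
155240635393601 7593067676520
10511964382749705217 514156984535740896
711807156058272903670337 34815626043260091355224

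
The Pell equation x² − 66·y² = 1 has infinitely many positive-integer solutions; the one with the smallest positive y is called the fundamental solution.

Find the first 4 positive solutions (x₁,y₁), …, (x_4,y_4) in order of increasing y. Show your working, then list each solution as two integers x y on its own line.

d=66: √d = [8; 8,16] (ℓ=2, even), read p_1/q_1
i=0: a=8 ⇒ p=8, q=1
i=1: a=8 ⇒ p=65, q=8
→ (65, 8).  Check: 65²=4225, 66·8²=4224, difference 1.
(65+8√66)^2 = 8449 + 1040√66
(65+8√66)^3 = 1098305 + 135192√66
(65+8√66)^4 = 142771201 + 17573920√66

65 8
8449 1040
1098305 135192
142771201 17573920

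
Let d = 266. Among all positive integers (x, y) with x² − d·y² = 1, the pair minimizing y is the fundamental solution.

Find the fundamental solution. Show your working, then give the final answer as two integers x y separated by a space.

685 42

√266 = [16; 3,4,3,32, …], period ℓ=4 (even) → k=3
step 0: (16, 1)  from 16·(1,0) + (0,1)
step 1: (49, 3)  from 3·(16,1) + (1,0)
step 2: (212, 13)  from 4·(49,3) + (16,1)
step 3: (685, 42)  from 3·(212,13) + (49,3)
(x₁, y₁) = (685, 42);  685² − 266·42² = 1 ✓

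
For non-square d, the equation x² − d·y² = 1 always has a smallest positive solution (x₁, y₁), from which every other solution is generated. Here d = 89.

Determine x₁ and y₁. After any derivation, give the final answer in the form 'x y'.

500001 53000

[9; 2,3,3,2,18] for √89; ℓ=5 ⇒ convergent index 9
step 0: (9, 1)  from 9·(1,0) + (0,1)
…
step 3: (217, 23)  from 3·(66,7) + (19,2)
step 4: (500, 53)  from 2·(217,23) + (66,7)
step 5: (9217, 977)  from 18·(500,53) + (217,23)
step 6: (18934, 2007)  from 2·(9217,977) + (500,53)
…
step 8: (216991, 23001)  from 3·(66019,6998) + (18934,2007)
step 9: (500001, 53000)  from 2·(216991,23001) + (66019,6998)
fundamental: x₁=500001, y₁=53000  (since 250001000001 − 89·2809000000 = 1)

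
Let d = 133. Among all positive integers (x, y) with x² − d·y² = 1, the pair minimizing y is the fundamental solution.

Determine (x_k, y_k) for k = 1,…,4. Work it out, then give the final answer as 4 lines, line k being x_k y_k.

d=133: √d = [11; 1,1,7,5,1,…,1,1,22] (ℓ=16, even), read p_15/q_15
k=0  a_k=11  p_k/q_k = 11/1
…
k=2  a_k=1  p_k/q_k = 23/2
k=3  a_k=7  p_k/q_k = 173/15
…
k=8  a_k=2  p_k/q_k = 7969/691
…
k=10  a_k=1  p_k/q_k = 18948/1643
k=11  a_k=1  p_k/q_k = 29927/2595
…
k=14  a_k=1  p_k/q_k = 1378591/119539
k=15  a_k=1  p_k/q_k = 2588599/224460
(x₁, y₁) = (2588599, 224460);  2588599² − 133·224460² = 1 ✓
(2588599+224460√133)^2 = 13401689565601 + 1162073863080√133
(2588599+224460√133)^3 = 69383200415647777399 + 6016286479789825380√133
(2588599+224460√133)^4 = 359210566425477440164982401 + 31147506330593762303822160√133

2588599 224460
13401689565601 1162073863080
69383200415647777399 6016286479789825380
359210566425477440164982401 31147506330593762303822160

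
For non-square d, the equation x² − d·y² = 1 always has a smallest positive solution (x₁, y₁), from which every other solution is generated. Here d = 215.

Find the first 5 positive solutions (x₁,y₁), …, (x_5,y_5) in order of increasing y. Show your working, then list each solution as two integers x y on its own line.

44 3
3871 264
340604 23229
29969281 2043888
2636956124 179838915

√215 → a₀=14, period (1,1,1,28); ℓ=4 even so k=3
i=0: a=14 ⇒ p=14, q=1
i=1: a=1 ⇒ p=15, q=1
i=2: a=1 ⇒ p=29, q=2
i=3: a=1 ⇒ p=44, q=3
fundamental: x₁=44, y₁=3  (since 1936 − 215·9 = 1)
k=2:  x_2 = 44·44+215·3·3 = 3871,  y_2 = 44·3+3·44 = 264
k=3:  x_3 = 44·3871+215·3·264 = 340604,  y_3 = 44·264+3·3871 = 23229
k=4:  x_4 = 44·340604+215·3·23229 = 29969281,  y_4 = 44·23229+3·340604 = 2043888
k=5:  x_5 = 44·29969281+215·3·2043888 = 2636956124,  y_5 = 44·2043888+3·29969281 = 179838915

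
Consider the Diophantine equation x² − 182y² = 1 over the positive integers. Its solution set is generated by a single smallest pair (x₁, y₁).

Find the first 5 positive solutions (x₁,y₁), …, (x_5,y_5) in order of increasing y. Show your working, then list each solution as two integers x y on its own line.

[13; 2,26] for √182; ℓ=2 ⇒ convergent index 1
step 0: (13, 1)  from 13·(1,0) + (0,1)
step 1: (27, 2)  from 2·(13,1) + (1,0)
→ (27, 2).  Check: 27²=729, 182·2²=728, difference 1.
(x_2, y_2) = (27·27 + 182·2·2, 27·2 + 2·27) = (1457, 108)
(x_3, y_3) = (27·1457 + 182·2·108, 27·108 + 2·1457) = (78651, 5830)
(x_4, y_4) = (27·78651 + 182·2·5830, 27·5830 + 2·78651) = (4245697, 314712)
(x_5, y_5) = (27·4245697 + 182·2·314712, 27·314712 + 2·4245697) = (229188987, 16988618)

27 2
1457 108
78651 5830
4245697 314712
229188987 16988618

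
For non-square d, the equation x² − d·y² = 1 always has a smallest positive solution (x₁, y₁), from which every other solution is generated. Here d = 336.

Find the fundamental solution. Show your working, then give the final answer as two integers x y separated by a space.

d=336: √d = [18; 3,36] (ℓ=2, even), read p_1/q_1
k=0  a_k=18  p_k/q_k = 18/1
k=1  a_k=3  p_k/q_k = 55/3
(x₁, y₁) = (55, 3);  55² − 336·3² = 1 ✓

55 3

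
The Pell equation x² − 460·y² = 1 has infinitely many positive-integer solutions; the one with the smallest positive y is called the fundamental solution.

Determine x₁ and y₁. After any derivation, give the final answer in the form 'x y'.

2535751 118230

√460 → a₀=21, period (2,4,3,1,2,10,2,1,3,4,2,42); ℓ=12 even so k=11
step 0: (21, 1)  from 21·(1,0) + (0,1)
step 1: (43, 2)  from 2·(21,1) + (1,0)
step 2: (193, 9)  from 4·(43,2) + (21,1)
step 3: (622, 29)  from 3·(193,9) + (43,2)
step 4: (815, 38)  from 1·(622,29) + (193,9)
step 5: (2252, 105)  from 2·(815,38) + (622,29)
step 6: (23335, 1088)  from 10·(2252,105) + (815,38)
step 7: (48922, 2281)  from 2·(23335,1088) + (2252,105)
…
step 10: (1135029, 52921)  from 4·(265693,12388) + (72257,3369)
step 11: (2535751, 118230)  from 2·(1135029,52921) + (265693,12388)
→ (2535751, 118230).  Check: 2535751²=6430033134001, 460·118230²=6430033134000, difference 1.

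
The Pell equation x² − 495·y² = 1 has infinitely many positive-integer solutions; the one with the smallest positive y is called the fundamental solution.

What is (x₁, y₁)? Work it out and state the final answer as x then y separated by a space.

89 4

d=495: √d = [22; 4,44] (ℓ=2, even), read p_1/q_1
k=0  a_k=22  p_k/q_k = 22/1
k=1  a_k=4  p_k/q_k = 89/4
fundamental: x₁=89, y₁=4  (since 7921 − 495·16 = 1)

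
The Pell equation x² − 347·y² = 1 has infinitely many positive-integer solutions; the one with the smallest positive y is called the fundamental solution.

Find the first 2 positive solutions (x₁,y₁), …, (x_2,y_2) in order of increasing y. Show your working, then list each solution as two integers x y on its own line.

√347 → a₀=18, period (1,1,1,2,4,…,1,1,36); ℓ=14 even so k=13
k=0  a_k=18  p_k/q_k = 18/1
…
k=2  a_k=1  p_k/q_k = 37/2
k=3  a_k=1  p_k/q_k = 56/3
k=4  a_k=2  p_k/q_k = 149/8
…
k=6  a_k=1  p_k/q_k = 801/43
k=7  a_k=17  p_k/q_k = 14269/766
k=8  a_k=1  p_k/q_k = 15070/809
k=9  a_k=4  p_k/q_k = 74549/4002
k=10  a_k=2  p_k/q_k = 164168/8813
k=11  a_k=1  p_k/q_k = 238717/12815
k=12  a_k=1  p_k/q_k = 402885/21628
k=13  a_k=1  p_k/q_k = 641602/34443
fundamental: x₁=641602, y₁=34443  (since 411653126404 − 347·1186320249 = 1)
k=2:  x_2 = 641602·641602+347·34443·34443 = 823306252807,  y_2 = 641602·34443+34443·641602 = 44197395372

641602 34443
823306252807 44197395372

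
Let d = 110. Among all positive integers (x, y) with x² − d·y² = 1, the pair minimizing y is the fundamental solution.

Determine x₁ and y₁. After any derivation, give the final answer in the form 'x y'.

21 2

√110 = [10; 2,20, …], period ℓ=2 (even) → k=1
step 0: (10, 1)  from 10·(1,0) + (0,1)
step 1: (21, 2)  from 2·(10,1) + (1,0)
fundamental: x₁=21, y₁=2  (since 441 − 110·4 = 1)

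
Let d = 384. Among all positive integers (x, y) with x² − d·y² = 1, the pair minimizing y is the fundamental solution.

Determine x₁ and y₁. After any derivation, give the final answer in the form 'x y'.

4801 245

√384 → a₀=19, period (1,1,2,9,2,1,1,38); ℓ=8 even so k=7
step 0: (19, 1)  from 19·(1,0) + (0,1)
…
step 2: (39, 2)  from 1·(20,1) + (19,1)
step 3: (98, 5)  from 2·(39,2) + (20,1)
…
step 5: (1940, 99)  from 2·(921,47) + (98,5)
step 6: (2861, 146)  from 1·(1940,99) + (921,47)
step 7: (4801, 245)  from 1·(2861,146) + (1940,99)
fundamental: x₁=4801, y₁=245  (since 23049601 − 384·60025 = 1)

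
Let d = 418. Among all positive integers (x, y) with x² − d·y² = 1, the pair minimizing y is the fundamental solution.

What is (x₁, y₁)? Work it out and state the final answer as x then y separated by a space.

d=418: √d = [20; 2,4,20,4,2,40] (ℓ=6, even), read p_5/q_5
i=0: a=20 ⇒ p=20, q=1
…
i=2: a=4 ⇒ p=184, q=9
…
i=4: a=4 ⇒ p=15068, q=737
i=5: a=2 ⇒ p=33857, q=1656
(x₁, y₁) = (33857, 1656);  33857² − 418·1656² = 1 ✓

33857 1656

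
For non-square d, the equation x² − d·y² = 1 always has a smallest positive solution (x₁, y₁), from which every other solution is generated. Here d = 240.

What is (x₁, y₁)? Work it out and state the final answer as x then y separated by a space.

d=240: √d = [15; 2,30] (ℓ=2, even), read p_1/q_1
k=0  a_k=15  p_k/q_k = 15/1
k=1  a_k=2  p_k/q_k = 31/2
(x₁, y₁) = (31, 2);  31² − 240·2² = 1 ✓

31 2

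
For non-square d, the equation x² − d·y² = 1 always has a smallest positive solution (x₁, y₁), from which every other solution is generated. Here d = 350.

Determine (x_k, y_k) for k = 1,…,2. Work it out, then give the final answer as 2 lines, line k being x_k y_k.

d=350: √d = [18; 1,2,2,2,1,36] (ℓ=6, even), read p_5/q_5
k=0  a_k=18  p_k/q_k = 18/1
…
k=3  a_k=2  p_k/q_k = 131/7
k=4  a_k=2  p_k/q_k = 318/17
k=5  a_k=1  p_k/q_k = 449/24
→ (449, 24).  Check: 449²=201601, 350·24²=201600, difference 1.
n=2: (449,24)∘(449,24) = (449·449+350·24·24, 449·24+24·449) = (403201,21552)

449 24
403201 21552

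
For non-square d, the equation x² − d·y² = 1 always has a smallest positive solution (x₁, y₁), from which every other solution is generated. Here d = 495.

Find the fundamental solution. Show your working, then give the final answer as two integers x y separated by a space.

89 4

d=495: √d = [22; 4,44] (ℓ=2, even), read p_1/q_1
i=0: a=22 ⇒ p=22, q=1
i=1: a=4 ⇒ p=89, q=4
(x₁, y₁) = (89, 4);  89² − 495·4² = 1 ✓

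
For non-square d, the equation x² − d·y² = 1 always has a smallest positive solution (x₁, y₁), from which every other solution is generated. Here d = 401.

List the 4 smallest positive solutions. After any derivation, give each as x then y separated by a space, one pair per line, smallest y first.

[20; 40] for √401; ℓ=1 ⇒ convergent index 1
k=0  a_k=20  p_k/q_k = 20/1
k=1  a_k=40  p_k/q_k = 801/40
→ (801, 40).  Check: 801²=641601, 401·40²=641600, difference 1.
(801+40√401)^2 = 1283201 + 64080√401
(801+40√401)^3 = 2055687201 + 102656120√401
(801+40√401)^4 = 3293209612801 + 164455040160√401

801 40
1283201 64080
2055687201 102656120
3293209612801 164455040160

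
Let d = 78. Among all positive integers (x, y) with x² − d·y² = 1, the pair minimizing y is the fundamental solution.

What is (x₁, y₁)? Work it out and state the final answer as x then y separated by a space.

53 6

√78 → a₀=8, period (1,4,1,16); ℓ=4 even so k=3
i=0: a=8 ⇒ p=8, q=1
i=1: a=1 ⇒ p=9, q=1
i=2: a=4 ⇒ p=44, q=5
i=3: a=1 ⇒ p=53, q=6
→ (53, 6).  Check: 53²=2809, 78·6²=2808, difference 1.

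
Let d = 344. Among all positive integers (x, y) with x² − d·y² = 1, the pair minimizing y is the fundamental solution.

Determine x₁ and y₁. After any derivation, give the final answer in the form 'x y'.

[18; 1,1,4,1,3,1,4,1,1,36] for √344; ℓ=10 ⇒ convergent index 9
i=0: a=18 ⇒ p=18, q=1
…
i=2: a=1 ⇒ p=37, q=2
…
i=4: a=1 ⇒ p=204, q=11
…
i=6: a=1 ⇒ p=983, q=53
…
i=8: a=1 ⇒ p=5694, q=307
i=9: a=1 ⇒ p=10405, q=561
fundamental: x₁=10405, y₁=561  (since 108264025 − 344·314721 = 1)

10405 561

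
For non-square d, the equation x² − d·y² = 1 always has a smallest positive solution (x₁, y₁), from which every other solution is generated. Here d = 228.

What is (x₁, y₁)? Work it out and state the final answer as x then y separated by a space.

√228 = [15; 10,30, …], period ℓ=2 (even) → k=1
k=0  a_k=15  p_k/q_k = 15/1
k=1  a_k=10  p_k/q_k = 151/10
(x₁, y₁) = (151, 10);  151² − 228·10² = 1 ✓

151 10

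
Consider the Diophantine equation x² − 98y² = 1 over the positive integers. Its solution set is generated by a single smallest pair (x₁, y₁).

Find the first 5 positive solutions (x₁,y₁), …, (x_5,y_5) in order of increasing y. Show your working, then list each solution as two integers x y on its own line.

√98 → a₀=9, period (1,8,1,18); ℓ=4 even so k=3
k=0  a_k=9  p_k/q_k = 9/1
…
k=2  a_k=8  p_k/q_k = 89/9
k=3  a_k=1  p_k/q_k = 99/10
→ (99, 10).  Check: 99²=9801, 98·10²=9800, difference 1.
n=2: (99,10)∘(99,10) = (99·99+98·10·10, 99·10+10·99) = (19601,1980)
n=3: (19601,1980)∘(99,10) = (99·19601+98·10·1980, 99·1980+10·19601) = (3880899,392030)
n=4: (3880899,392030)∘(99,10) = (99·3880899+98·10·392030, 99·392030+10·3880899) = (768398401,77619960)
n=5: (768398401,77619960)∘(99,10) = (99·768398401+98·10·77619960, 99·77619960+10·768398401) = (152139002499,15368360050)

99 10
19601 1980
3880899 392030
768398401 77619960
152139002499 15368360050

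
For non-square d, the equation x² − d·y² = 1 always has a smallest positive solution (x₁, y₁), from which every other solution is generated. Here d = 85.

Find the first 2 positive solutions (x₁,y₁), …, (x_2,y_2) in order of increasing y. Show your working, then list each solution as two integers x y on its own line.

285769 30996
163327842721 17715391848

√85 = [9; 4,1,1,4,18, …], period ℓ=5 (odd) → k=9
step 0: (9, 1)  from 9·(1,0) + (0,1)
step 1: (37, 4)  from 4·(9,1) + (1,0)
step 2: (46, 5)  from 1·(37,4) + (9,1)
…
step 5: (6887, 747)  from 18·(378,41) + (83,9)
…
step 7: (34813, 3776)  from 1·(27926,3029) + (6887,747)
step 8: (62739, 6805)  from 1·(34813,3776) + (27926,3029)
step 9: (285769, 30996)  from 4·(62739,6805) + (34813,3776)
fundamental: x₁=285769, y₁=30996  (since 81663921361 − 85·960752016 = 1)
n=2: (285769,30996)∘(285769,30996) = (285769·285769+85·30996·30996, 285769·30996+30996·285769) = (163327842721,17715391848)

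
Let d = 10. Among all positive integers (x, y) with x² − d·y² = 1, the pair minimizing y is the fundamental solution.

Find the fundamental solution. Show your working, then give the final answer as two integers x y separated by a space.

√10 = [3; 6, …], period ℓ=1 (odd) → k=1
i=0: a=3 ⇒ p=3, q=1
i=1: a=6 ⇒ p=19, q=6
fundamental: x₁=19, y₁=6  (since 361 − 10·36 = 1)

19 6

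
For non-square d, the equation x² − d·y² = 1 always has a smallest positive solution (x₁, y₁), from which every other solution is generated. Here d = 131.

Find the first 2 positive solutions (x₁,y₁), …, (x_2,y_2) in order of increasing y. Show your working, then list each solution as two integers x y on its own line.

10610 927
225144199 19670940

d=131: √d = [11; 2,4,11,4,2,22] (ℓ=6, even), read p_5/q_5
i=0: a=11 ⇒ p=11, q=1
…
i=4: a=4 ⇒ p=4727, q=413
i=5: a=2 ⇒ p=10610, q=927
→ (10610, 927).  Check: 10610²=112572100, 131·927²=112572099, difference 1.
(x_2, y_2) = (10610·10610 + 131·927·927, 10610·927 + 927·10610) = (225144199, 19670940)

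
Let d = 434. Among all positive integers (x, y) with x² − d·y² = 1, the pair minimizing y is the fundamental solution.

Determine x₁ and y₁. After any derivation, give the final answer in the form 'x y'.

125 6

√434 → a₀=20, period (1,4,1,40); ℓ=4 even so k=3
i=0: a=20 ⇒ p=20, q=1
…
i=2: a=4 ⇒ p=104, q=5
i=3: a=1 ⇒ p=125, q=6
fundamental: x₁=125, y₁=6  (since 15625 − 434·36 = 1)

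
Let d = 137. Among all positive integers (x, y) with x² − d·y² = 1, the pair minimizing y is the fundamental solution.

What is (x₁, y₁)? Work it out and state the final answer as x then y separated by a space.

6083073 519712

√137 → a₀=11, period (1,2,2,1,1,2,2,1,22); ℓ=9 odd so k=17
a_0=11:  p_0=11·1+0=11,  q_0=11·0+1=1
…
a_2=2:  p_2=2·12+11=35,  q_2=2·1+1=3
…
a_6=2:  p_6=2·199+117=515,  q_6=2·17+10=44
…
a_10=1:  p_10=1·39597+1744=41341,  q_10=1·3383+149=3532
…
a_12=2:  p_12=2·122279+41341=285899,  q_12=2·10447+3532=24426
…
a_14=1:  p_14=1·408178+285899=694077,  q_14=1·34873+24426=59299
a_15=2:  p_15=2·694077+408178=1796332,  q_15=2·59299+34873=153471
a_16=2:  p_16=2·1796332+694077=4286741,  q_16=2·153471+59299=366241
a_17=1:  p_17=1·4286741+1796332=6083073,  q_17=1·366241+153471=519712
→ (6083073, 519712).  Check: 6083073²=37003777123329, 137·519712²=37003777123328, difference 1.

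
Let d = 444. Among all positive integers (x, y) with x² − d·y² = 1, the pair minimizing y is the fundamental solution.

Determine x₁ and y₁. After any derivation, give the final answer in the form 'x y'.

295 14

d=444: √d = [21; 14,42] (ℓ=2, even), read p_1/q_1
i=0: a=21 ⇒ p=21, q=1
i=1: a=14 ⇒ p=295, q=14
(x₁, y₁) = (295, 14);  295² − 444·14² = 1 ✓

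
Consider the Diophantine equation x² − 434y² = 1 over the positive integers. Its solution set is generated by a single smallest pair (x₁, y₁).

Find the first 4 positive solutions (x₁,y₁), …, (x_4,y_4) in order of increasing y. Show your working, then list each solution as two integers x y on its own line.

√434 → a₀=20, period (1,4,1,40); ℓ=4 even so k=3
step 0: (20, 1)  from 20·(1,0) + (0,1)
step 1: (21, 1)  from 1·(20,1) + (1,0)
step 2: (104, 5)  from 4·(21,1) + (20,1)
step 3: (125, 6)  from 1·(104,5) + (21,1)
→ (125, 6).  Check: 125²=15625, 434·6²=15624, difference 1.
n=2: (125,6)∘(125,6) = (125·125+434·6·6, 125·6+6·125) = (31249,1500)
n=3: (31249,1500)∘(125,6) = (125·31249+434·6·1500, 125·1500+6·31249) = (7812125,374994)
n=4: (7812125,374994)∘(125,6) = (125·7812125+434·6·374994, 125·374994+6·7812125) = (1953000001,93747000)

125 6
31249 1500
7812125 374994
1953000001 93747000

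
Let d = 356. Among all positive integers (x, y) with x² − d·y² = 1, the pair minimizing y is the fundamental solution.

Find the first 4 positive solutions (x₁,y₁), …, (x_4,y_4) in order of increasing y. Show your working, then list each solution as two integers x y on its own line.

d=356: √d = [18; 1,6,1,1,2,…,6,1,36] (ℓ=14, even), read p_13/q_13
step 0: (18, 1)  from 18·(1,0) + (0,1)
step 1: (19, 1)  from 1·(18,1) + (1,0)
step 2: (132, 7)  from 6·(19,1) + (18,1)
step 3: (151, 8)  from 1·(132,7) + (19,1)
…
step 6: (1000, 53)  from 1·(717,38) + (283,15)
step 7: (8717, 462)  from 8·(1000,53) + (717,38)
step 8: (9717, 515)  from 1·(8717,462) + (1000,53)
step 9: (28151, 1492)  from 2·(9717,515) + (8717,462)
step 10: (37868, 2007)  from 1·(28151,1492) + (9717,515)
step 11: (66019, 3499)  from 1·(37868,2007) + (28151,1492)
step 12: (433982, 23001)  from 6·(66019,3499) + (37868,2007)
step 13: (500001, 26500)  from 1·(433982,23001) + (66019,3499)
→ (500001, 26500).  Check: 500001²=250001000001, 356·26500²=250001000000, difference 1.
k=2:  x_2 = 500001·500001+356·26500·26500 = 500002000001,  y_2 = 500001·26500+26500·500001 = 26500053000
k=3:  x_3 = 500001·500002000001+356·26500·26500053000 = 500003000004500001,  y_3 = 500001·26500053000+26500·500002000001 = 26500106000079500
k=4:  x_4 = 500001·500003000004500001+356·26500·26500106000079500 = 500004000010000008000001,  y_4 = 500001·26500106000079500+26500·500003000004500001 = 26500159000265000106000

500001 26500
500002000001 26500053000
500003000004500001 26500106000079500
500004000010000008000001 26500159000265000106000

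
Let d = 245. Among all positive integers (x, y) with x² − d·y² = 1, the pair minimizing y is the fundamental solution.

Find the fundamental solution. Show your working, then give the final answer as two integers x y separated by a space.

[15; 1,1,1,7,6,7,1,1,1,30] for √245; ℓ=10 ⇒ convergent index 9
i=0: a=15 ⇒ p=15, q=1
i=1: a=1 ⇒ p=16, q=1
i=2: a=1 ⇒ p=31, q=2
i=3: a=1 ⇒ p=47, q=3
i=4: a=7 ⇒ p=360, q=23
…
i=6: a=7 ⇒ p=15809, q=1010
i=7: a=1 ⇒ p=18016, q=1151
i=8: a=1 ⇒ p=33825, q=2161
i=9: a=1 ⇒ p=51841, q=3312
(x₁, y₁) = (51841, 3312);  51841² − 245·3312² = 1 ✓

51841 3312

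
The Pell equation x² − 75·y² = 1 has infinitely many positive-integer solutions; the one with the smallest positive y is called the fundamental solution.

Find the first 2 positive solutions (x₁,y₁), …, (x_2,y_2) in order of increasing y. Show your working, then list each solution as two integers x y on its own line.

√75 = [8; 1,1,1,16, …], period ℓ=4 (even) → k=3
a_0=8:  p_0=8·1+0=8,  q_0=8·0+1=1
…
a_2=1:  p_2=1·9+8=17,  q_2=1·1+1=2
a_3=1:  p_3=1·17+9=26,  q_3=1·2+1=3
fundamental: x₁=26, y₁=3  (since 676 − 75·9 = 1)
(x_2, y_2) = (26·26 + 75·3·3, 26·3 + 3·26) = (1351, 156)

26 3
1351 156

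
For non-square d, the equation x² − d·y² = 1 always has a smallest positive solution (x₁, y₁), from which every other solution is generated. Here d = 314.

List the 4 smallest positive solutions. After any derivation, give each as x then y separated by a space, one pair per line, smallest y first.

[17; 1,2,1,1,2,1,34] for √314; ℓ=7 ⇒ convergent index 13
step 0: (17, 1)  from 17·(1,0) + (0,1)
step 1: (18, 1)  from 1·(17,1) + (1,0)
step 2: (53, 3)  from 2·(18,1) + (17,1)
…
step 6: (443, 25)  from 1·(319,18) + (124,7)
…
step 10: (62853, 3547)  from 1·(47029,2654) + (15824,893)
…
step 12: (282617, 15949)  from 2·(109882,6201) + (62853,3547)
step 13: (392499, 22150)  from 1·(282617,15949) + (109882,6201)
fundamental: x₁=392499, y₁=22150  (since 154055465001 − 314·490622500 = 1)
(x_2, y_2) = (392499·392499 + 314·22150·22150, 392499·22150 + 22150·392499) = (308110930001, 17387705700)
(x_3, y_3) = (392499·308110930001 + 314·22150·17387705700, 392499·17387705700 + 22150·308110930001) = (241866463828532499, 13649314199066450)
(x_4, y_4) = (392499·241866463828532499 + 314·22150·13649314199066450, 392499·13649314199066450 + 22150·241866463828532499) = (189864690372162243720001, 10714684347621377411400)

392499 22150
308110930001 17387705700
241866463828532499 13649314199066450
189864690372162243720001 10714684347621377411400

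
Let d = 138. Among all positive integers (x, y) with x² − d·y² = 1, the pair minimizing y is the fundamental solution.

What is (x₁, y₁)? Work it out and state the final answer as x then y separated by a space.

47 4

√138 = [11; 1,2,1,22, …], period ℓ=4 (even) → k=3
step 0: (11, 1)  from 11·(1,0) + (0,1)
step 1: (12, 1)  from 1·(11,1) + (1,0)
step 2: (35, 3)  from 2·(12,1) + (11,1)
step 3: (47, 4)  from 1·(35,3) + (12,1)
(x₁, y₁) = (47, 4);  47² − 138·4² = 1 ✓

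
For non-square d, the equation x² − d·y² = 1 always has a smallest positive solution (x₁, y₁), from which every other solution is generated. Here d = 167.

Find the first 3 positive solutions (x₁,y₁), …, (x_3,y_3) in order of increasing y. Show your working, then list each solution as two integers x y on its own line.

168 13
56447 4368
18966024 1467635

[12; 1,11,1,24] for √167; ℓ=4 ⇒ convergent index 3
step 0: (12, 1)  from 12·(1,0) + (0,1)
step 1: (13, 1)  from 1·(12,1) + (1,0)
step 2: (155, 12)  from 11·(13,1) + (12,1)
step 3: (168, 13)  from 1·(155,12) + (13,1)
(x₁, y₁) = (168, 13);  168² − 167·13² = 1 ✓
(x_2, y_2) = (168·168 + 167·13·13, 168·13 + 13·168) = (56447, 4368)
(x_3, y_3) = (168·56447 + 167·13·4368, 168·4368 + 13·56447) = (18966024, 1467635)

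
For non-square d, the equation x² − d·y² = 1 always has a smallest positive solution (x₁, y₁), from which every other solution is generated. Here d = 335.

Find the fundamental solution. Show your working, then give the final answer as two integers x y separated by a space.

604 33

[18; 3,3,3,36] for √335; ℓ=4 ⇒ convergent index 3
k=0  a_k=18  p_k/q_k = 18/1
…
k=2  a_k=3  p_k/q_k = 183/10
k=3  a_k=3  p_k/q_k = 604/33
(x₁, y₁) = (604, 33);  604² − 335·33² = 1 ✓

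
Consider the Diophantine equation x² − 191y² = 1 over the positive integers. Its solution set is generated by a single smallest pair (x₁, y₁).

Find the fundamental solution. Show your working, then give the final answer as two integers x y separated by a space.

8994000 650783

√191 → a₀=13, period (1,4,1,1,3,…,4,1,26); ℓ=16 even so k=15
step 0: (13, 1)  from 13·(1,0) + (0,1)
step 1: (14, 1)  from 1·(13,1) + (1,0)
step 2: (69, 5)  from 4·(14,1) + (13,1)
…
step 5: (539, 39)  from 3·(152,11) + (83,6)
…
step 7: (2999, 217)  from 2·(1230,89) + (539,39)
step 8: (40217, 2910)  from 13·(2999,217) + (1230,89)
…
step 10: (207083, 14984)  from 2·(83433,6037) + (40217,2910)
…
step 13: (1616447, 116962)  from 1·(911765,65973) + (704682,50989)
step 14: (7377553, 533821)  from 4·(1616447,116962) + (911765,65973)
step 15: (8994000, 650783)  from 1·(7377553,533821) + (1616447,116962)
fundamental: x₁=8994000, y₁=650783  (since 80892036000000 − 191·423518513089 = 1)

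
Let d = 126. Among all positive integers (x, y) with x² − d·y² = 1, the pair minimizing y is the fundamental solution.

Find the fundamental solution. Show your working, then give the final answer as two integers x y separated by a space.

√126 = [11; 4,2,4,22, …], period ℓ=4 (even) → k=3
a_0=11:  p_0=11·1+0=11,  q_0=11·0+1=1
a_1=4:  p_1=4·11+1=45,  q_1=4·1+0=4
a_2=2:  p_2=2·45+11=101,  q_2=2·4+1=9
a_3=4:  p_3=4·101+45=449,  q_3=4·9+4=40
→ (449, 40).  Check: 449²=201601, 126·40²=201600, difference 1.

449 40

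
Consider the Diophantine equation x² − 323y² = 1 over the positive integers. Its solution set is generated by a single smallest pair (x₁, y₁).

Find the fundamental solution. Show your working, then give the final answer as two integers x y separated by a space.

18 1

√323 → a₀=17, period (1,34); ℓ=2 even so k=1
k=0  a_k=17  p_k/q_k = 17/1
k=1  a_k=1  p_k/q_k = 18/1
→ (18, 1).  Check: 18²=324, 323·1²=323, difference 1.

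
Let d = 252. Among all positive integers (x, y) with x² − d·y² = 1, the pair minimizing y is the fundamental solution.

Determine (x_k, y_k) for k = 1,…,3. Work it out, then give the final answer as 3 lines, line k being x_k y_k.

√252 = [15; 1,6,1,30, …], period ℓ=4 (even) → k=3
a_0=15:  p_0=15·1+0=15,  q_0=15·0+1=1
a_1=1:  p_1=1·15+1=16,  q_1=1·1+0=1
a_2=6:  p_2=6·16+15=111,  q_2=6·1+1=7
a_3=1:  p_3=1·111+16=127,  q_3=1·7+1=8
fundamental: x₁=127, y₁=8  (since 16129 − 252·64 = 1)
(x_2, y_2) = (127·127 + 252·8·8, 127·8 + 8·127) = (32257, 2032)
(x_3, y_3) = (127·32257 + 252·8·2032, 127·2032 + 8·32257) = (8193151, 516120)

127 8
32257 2032
8193151 516120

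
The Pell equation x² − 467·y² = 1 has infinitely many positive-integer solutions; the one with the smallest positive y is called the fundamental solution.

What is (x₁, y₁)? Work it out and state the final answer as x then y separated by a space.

√467 = [21; 1,1,1,1,3,…,1,1,42, …], period ℓ=14 (even) → k=13
k=0  a_k=21  p_k/q_k = 21/1
…
k=2  a_k=1  p_k/q_k = 43/2
k=3  a_k=1  p_k/q_k = 65/3
k=4  a_k=1  p_k/q_k = 108/5
k=5  a_k=3  p_k/q_k = 389/18
k=6  a_k=3  p_k/q_k = 1275/59
k=7  a_k=21  p_k/q_k = 27164/1257
…
k=9  a_k=3  p_k/q_k = 275465/12747
k=10  a_k=1  p_k/q_k = 358232/16577
k=11  a_k=1  p_k/q_k = 633697/29324
k=12  a_k=1  p_k/q_k = 991929/45901
k=13  a_k=1  p_k/q_k = 1625626/75225
fundamental: x₁=1625626, y₁=75225  (since 2642659891876 − 467·5658800625 = 1)

1625626 75225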